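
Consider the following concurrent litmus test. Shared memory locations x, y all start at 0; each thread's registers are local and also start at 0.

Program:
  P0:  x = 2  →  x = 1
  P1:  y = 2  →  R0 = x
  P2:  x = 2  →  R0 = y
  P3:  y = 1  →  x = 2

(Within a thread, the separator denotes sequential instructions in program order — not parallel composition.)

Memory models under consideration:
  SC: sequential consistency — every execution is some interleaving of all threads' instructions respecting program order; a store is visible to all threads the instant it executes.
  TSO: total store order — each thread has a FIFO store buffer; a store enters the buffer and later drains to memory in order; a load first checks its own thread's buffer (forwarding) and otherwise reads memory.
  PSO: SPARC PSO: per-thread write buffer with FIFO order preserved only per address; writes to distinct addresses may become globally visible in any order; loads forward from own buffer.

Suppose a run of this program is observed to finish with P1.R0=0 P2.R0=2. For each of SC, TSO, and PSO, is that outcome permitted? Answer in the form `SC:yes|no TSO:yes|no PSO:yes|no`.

SC:yes TSO:yes PSO:yes

outcome vector order: (P1.R0,P2.R0)
[SC] allowed = {0/1; 0/2; 1/0; 1/1; 1/2; 2/0; 2/1; 2/2}
[TSO] allowed = {0/0; 0/1; 0/2; 1/0; 1/1; 1/2; 2/0; 2/1; 2/2}
[PSO] allowed = {0/0; 0/1; 0/2; 1/0; 1/1; 1/2; 2/0; 2/1; 2/2}
target 0/2 ∈ {SC,TSO,PSO}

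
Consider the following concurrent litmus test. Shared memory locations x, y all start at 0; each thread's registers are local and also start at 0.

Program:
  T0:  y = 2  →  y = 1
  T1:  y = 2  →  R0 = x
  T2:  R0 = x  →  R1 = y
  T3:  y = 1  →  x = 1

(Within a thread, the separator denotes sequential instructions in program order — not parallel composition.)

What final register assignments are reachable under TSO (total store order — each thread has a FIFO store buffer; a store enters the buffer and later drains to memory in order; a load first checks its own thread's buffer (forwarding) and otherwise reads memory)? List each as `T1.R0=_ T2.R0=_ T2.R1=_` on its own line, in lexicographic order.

T1.R0=0 T2.R0=0 T2.R1=0
T1.R0=0 T2.R0=0 T2.R1=1
T1.R0=0 T2.R0=0 T2.R1=2
T1.R0=0 T2.R0=1 T2.R1=1
T1.R0=0 T2.R0=1 T2.R1=2
T1.R0=1 T2.R0=0 T2.R1=0
T1.R0=1 T2.R0=0 T2.R1=1
T1.R0=1 T2.R0=0 T2.R1=2
T1.R0=1 T2.R0=1 T2.R1=1
T1.R0=1 T2.R0=1 T2.R1=2

outcome vector order: (T1.R0,T2.R0,T2.R1)
|TSO outcomes| = 10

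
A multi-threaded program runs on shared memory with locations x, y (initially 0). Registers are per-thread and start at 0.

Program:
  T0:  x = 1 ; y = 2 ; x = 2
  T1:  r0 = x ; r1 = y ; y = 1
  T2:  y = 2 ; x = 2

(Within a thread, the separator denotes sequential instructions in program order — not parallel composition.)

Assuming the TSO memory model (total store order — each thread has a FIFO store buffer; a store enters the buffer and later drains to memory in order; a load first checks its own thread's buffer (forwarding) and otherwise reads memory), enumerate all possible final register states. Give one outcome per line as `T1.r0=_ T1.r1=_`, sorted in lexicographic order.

outcome vector order: (T1.r0,T1.r1)
|TSO outcomes| = 5

T1.r0=0 T1.r1=0
T1.r0=0 T1.r1=2
T1.r0=1 T1.r1=0
T1.r0=1 T1.r1=2
T1.r0=2 T1.r1=2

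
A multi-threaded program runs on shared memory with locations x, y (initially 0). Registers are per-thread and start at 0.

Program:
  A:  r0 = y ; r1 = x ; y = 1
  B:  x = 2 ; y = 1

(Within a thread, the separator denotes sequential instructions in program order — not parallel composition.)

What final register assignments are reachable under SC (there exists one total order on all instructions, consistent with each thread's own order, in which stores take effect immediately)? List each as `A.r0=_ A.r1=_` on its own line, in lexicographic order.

A.r0=0 A.r1=0
A.r0=0 A.r1=2
A.r0=1 A.r1=2

outcome vector order: (A.r0,A.r1)
|SC outcomes| = 3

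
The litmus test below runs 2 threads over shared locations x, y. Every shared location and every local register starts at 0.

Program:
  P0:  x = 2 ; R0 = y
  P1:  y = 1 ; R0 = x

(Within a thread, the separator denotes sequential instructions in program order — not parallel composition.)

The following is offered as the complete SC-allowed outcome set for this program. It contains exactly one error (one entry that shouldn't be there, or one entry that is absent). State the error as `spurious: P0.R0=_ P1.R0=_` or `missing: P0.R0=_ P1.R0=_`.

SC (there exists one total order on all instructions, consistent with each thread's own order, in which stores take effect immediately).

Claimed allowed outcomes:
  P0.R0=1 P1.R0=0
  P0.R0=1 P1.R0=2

missing: P0.R0=0 P1.R0=2

outcome vector order: (P0.R0,P1.R0)
SC: 3 outcomes — {(0,2) (1,0) (1,2)}
SC∖claimed = {(0,2)}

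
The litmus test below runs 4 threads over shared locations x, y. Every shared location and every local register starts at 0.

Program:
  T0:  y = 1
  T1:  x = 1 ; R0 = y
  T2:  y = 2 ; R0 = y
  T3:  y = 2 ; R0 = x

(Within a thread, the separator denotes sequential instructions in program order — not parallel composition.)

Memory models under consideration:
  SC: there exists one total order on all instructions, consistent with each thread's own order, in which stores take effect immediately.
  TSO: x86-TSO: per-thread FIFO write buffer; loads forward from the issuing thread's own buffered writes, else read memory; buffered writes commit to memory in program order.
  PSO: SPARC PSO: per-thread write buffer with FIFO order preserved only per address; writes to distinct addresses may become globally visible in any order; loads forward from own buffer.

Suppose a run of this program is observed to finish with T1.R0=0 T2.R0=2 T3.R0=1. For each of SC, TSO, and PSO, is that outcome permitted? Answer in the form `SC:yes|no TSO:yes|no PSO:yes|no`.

outcome vector order: (T1.R0,T2.R0,T3.R0)
SC: 10 outcomes — {(0,1,1) (0,2,1) (1,1,0) (1,1,1) (1,2,0) (1,2,1) (2,1,0) (2,1,1) (2,2,0) (2,2,1)}
TSO: 12 outcomes — {(0,1,0) (0,1,1) (0,2,0) (0,2,1) (1,1,0) (1,1,1) (1,2,0) (1,2,1) (2,1,0) (2,1,1) (2,2,0) (2,2,1)}
PSO: 12 outcomes — {(0,1,0) (0,1,1) (0,2,0) (0,2,1) (1,1,0) (1,1,1) (1,2,0) (1,2,1) (2,1,0) (2,1,1) (2,2,0) (2,2,1)}
target (0,2,1) ∈ {SC,TSO,PSO}

SC:yes TSO:yes PSO:yes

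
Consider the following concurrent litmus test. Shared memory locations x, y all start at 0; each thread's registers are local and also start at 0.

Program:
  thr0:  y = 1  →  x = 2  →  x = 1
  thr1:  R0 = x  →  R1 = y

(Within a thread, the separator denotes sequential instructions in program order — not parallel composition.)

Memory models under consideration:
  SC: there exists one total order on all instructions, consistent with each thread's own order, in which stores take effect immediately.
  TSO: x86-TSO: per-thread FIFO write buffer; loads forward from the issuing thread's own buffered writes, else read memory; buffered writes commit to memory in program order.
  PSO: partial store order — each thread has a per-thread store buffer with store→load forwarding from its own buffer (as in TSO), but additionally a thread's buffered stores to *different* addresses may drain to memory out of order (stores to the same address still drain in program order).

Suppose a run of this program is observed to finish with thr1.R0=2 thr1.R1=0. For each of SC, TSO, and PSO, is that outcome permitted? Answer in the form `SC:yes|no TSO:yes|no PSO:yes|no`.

SC:no TSO:no PSO:yes

outcome vector order: (thr1.R0,thr1.R1)
under SC → (0,0) (0,1) (1,1) (2,1)
under TSO → (0,0) (0,1) (1,1) (2,1)
under PSO → (0,0) (0,1) (1,0) (1,1) (2,0) (2,1)
target (2,0) ∈ {PSO}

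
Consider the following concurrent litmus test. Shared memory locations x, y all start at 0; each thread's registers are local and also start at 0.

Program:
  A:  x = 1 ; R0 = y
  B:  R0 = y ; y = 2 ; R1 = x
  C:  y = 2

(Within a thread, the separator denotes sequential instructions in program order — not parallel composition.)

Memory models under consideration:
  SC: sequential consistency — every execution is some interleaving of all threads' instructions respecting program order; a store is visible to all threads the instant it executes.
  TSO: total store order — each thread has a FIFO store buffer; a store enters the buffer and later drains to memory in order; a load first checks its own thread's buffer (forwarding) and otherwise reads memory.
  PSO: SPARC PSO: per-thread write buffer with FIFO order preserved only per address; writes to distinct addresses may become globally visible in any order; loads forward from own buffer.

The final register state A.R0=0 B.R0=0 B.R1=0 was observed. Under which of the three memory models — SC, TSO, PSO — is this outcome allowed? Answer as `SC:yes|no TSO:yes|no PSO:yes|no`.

outcome vector order: (A.R0,B.R0,B.R1)
SC: 6 outcomes — {001 021 200 201 220 221}
TSO: 8 outcomes — {000 001 020 021 200 201 220 221}
PSO: 8 outcomes — {000 001 020 021 200 201 220 221}
target 000 ∈ {TSO,PSO}

SC:no TSO:yes PSO:yes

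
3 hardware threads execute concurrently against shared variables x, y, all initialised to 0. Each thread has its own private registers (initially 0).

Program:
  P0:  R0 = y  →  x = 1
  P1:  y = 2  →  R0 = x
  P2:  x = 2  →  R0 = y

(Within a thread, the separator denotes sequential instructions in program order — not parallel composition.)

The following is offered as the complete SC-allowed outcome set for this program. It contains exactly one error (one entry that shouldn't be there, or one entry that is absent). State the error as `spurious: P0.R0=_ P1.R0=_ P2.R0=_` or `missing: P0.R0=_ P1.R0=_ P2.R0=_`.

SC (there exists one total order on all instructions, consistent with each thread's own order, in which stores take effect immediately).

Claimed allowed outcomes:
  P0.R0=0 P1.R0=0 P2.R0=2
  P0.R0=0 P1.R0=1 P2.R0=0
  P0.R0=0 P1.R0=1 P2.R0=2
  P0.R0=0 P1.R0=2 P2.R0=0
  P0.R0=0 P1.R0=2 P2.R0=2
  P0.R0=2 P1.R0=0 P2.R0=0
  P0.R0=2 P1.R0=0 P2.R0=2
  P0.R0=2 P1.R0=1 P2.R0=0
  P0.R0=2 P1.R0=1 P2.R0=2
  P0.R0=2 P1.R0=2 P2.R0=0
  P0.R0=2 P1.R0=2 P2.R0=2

spurious: P0.R0=2 P1.R0=0 P2.R0=0

outcome vector order: (P0.R0,P1.R0,P2.R0)
under SC → <0 0 2>, <0 1 0>, <0 1 2>, <0 2 0>, <0 2 2>, <2 0 2>, <2 1 0>, <2 1 2>, <2 2 0>, <2 2 2>
claimed∖SC = {<2 0 0>}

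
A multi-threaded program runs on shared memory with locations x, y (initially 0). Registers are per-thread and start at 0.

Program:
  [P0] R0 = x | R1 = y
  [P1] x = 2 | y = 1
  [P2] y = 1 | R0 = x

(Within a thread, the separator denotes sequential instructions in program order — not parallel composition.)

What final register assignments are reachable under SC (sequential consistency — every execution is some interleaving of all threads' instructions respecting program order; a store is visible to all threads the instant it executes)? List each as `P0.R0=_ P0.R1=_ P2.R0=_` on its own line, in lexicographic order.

outcome vector order: (P0.R0,P0.R1,P2.R0)
|SC outcomes| = 7

P0.R0=0 P0.R1=0 P2.R0=0
P0.R0=0 P0.R1=0 P2.R0=2
P0.R0=0 P0.R1=1 P2.R0=0
P0.R0=0 P0.R1=1 P2.R0=2
P0.R0=2 P0.R1=0 P2.R0=2
P0.R0=2 P0.R1=1 P2.R0=0
P0.R0=2 P0.R1=1 P2.R0=2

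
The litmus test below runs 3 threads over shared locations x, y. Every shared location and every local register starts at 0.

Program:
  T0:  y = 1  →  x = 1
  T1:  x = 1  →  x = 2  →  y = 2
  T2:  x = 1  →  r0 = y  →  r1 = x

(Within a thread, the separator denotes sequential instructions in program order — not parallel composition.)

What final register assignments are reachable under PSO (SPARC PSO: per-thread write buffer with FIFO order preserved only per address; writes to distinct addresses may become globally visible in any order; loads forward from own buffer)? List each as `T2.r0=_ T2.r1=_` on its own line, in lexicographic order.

outcome vector order: (T2.r0,T2.r1)
|PSO outcomes| = 6

T2.r0=0 T2.r1=1
T2.r0=0 T2.r1=2
T2.r0=1 T2.r1=1
T2.r0=1 T2.r1=2
T2.r0=2 T2.r1=1
T2.r0=2 T2.r1=2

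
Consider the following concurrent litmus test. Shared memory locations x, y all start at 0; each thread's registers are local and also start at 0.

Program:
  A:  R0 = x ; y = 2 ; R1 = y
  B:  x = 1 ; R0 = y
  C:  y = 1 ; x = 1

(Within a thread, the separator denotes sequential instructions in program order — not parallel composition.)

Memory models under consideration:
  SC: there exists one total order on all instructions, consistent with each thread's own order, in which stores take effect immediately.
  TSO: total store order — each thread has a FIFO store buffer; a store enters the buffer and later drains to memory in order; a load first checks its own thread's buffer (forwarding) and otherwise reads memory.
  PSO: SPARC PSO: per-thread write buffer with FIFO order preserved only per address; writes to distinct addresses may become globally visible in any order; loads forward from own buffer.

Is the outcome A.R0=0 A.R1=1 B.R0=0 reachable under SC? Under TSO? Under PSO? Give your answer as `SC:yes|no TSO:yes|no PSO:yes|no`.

SC:yes TSO:yes PSO:yes

outcome vector order: (A.R0,A.R1,B.R0)
under SC → 010, 011, 012, 020, 021, 022, 110, 111, 112, 120, 121, 122
under TSO → 010, 011, 012, 020, 021, 022, 110, 111, 112, 120, 121, 122
under PSO → 010, 011, 012, 020, 021, 022, 110, 111, 112, 120, 121, 122
target 010 ∈ {SC,TSO,PSO}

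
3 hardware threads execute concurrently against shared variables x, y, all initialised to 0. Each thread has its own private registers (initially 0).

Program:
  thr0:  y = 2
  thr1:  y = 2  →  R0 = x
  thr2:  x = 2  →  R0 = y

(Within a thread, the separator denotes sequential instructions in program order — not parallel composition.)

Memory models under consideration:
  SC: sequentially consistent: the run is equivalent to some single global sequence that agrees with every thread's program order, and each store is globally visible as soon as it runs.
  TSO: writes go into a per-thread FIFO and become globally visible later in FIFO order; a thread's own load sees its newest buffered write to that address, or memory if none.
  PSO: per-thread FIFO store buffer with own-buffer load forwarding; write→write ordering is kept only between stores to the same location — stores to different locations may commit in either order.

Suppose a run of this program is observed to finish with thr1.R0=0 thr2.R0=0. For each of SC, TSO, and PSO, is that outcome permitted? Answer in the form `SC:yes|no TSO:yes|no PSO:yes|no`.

outcome vector order: (thr1.R0,thr2.R0)
SC: 3 outcomes — {<0 2>, <2 0>, <2 2>}
TSO: 4 outcomes — {<0 0>, <0 2>, <2 0>, <2 2>}
PSO: 4 outcomes — {<0 0>, <0 2>, <2 0>, <2 2>}
target <0 0> ∈ {TSO,PSO}

SC:no TSO:yes PSO:yes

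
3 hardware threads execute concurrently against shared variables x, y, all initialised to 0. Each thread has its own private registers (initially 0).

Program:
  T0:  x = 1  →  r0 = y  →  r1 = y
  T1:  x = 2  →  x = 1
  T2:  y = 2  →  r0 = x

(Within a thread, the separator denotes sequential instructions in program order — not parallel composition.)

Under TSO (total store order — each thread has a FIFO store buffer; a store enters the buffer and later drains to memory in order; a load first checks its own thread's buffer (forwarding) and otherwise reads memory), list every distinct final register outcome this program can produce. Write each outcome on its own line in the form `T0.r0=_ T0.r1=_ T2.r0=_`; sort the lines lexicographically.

T0.r0=0 T0.r1=0 T2.r0=0
T0.r0=0 T0.r1=0 T2.r0=1
T0.r0=0 T0.r1=0 T2.r0=2
T0.r0=0 T0.r1=2 T2.r0=0
T0.r0=0 T0.r1=2 T2.r0=1
T0.r0=0 T0.r1=2 T2.r0=2
T0.r0=2 T0.r1=2 T2.r0=0
T0.r0=2 T0.r1=2 T2.r0=1
T0.r0=2 T0.r1=2 T2.r0=2

outcome vector order: (T0.r0,T0.r1,T2.r0)
|TSO outcomes| = 9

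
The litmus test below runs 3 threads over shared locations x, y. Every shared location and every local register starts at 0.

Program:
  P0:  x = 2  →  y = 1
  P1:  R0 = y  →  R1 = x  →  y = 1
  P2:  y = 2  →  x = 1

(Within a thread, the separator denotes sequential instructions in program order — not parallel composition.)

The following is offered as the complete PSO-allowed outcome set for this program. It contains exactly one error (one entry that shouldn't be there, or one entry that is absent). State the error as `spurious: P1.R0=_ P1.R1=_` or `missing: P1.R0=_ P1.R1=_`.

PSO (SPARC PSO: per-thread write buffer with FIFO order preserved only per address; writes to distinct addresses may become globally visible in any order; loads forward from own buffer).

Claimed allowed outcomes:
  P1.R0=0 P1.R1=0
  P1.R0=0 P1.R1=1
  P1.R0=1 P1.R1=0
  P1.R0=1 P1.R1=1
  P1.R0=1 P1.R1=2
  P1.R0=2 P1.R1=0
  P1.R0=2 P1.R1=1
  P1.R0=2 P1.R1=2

outcome vector order: (P1.R0,P1.R1)
[PSO] allowed = {<0 0> <0 1> <0 2> <1 0> <1 1> <1 2> <2 0> <2 1> <2 2>}
PSO∖claimed = {<0 2>}

missing: P1.R0=0 P1.R1=2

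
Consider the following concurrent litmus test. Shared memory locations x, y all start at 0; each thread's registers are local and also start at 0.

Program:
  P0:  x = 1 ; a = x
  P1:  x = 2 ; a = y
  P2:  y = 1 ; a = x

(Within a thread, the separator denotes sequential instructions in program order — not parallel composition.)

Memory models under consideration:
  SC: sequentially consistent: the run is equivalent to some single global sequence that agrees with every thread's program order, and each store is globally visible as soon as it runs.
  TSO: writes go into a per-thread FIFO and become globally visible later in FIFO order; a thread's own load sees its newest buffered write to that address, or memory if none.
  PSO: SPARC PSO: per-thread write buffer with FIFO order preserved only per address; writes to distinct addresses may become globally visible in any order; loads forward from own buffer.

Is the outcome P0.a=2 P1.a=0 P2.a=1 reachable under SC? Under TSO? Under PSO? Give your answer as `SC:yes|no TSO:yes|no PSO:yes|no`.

SC:no TSO:yes PSO:yes

outcome vector order: (P0.a,P1.a,P2.a)
SC: 9 outcomes — {1/0/1; 1/0/2; 1/1/0; 1/1/1; 1/1/2; 2/0/2; 2/1/0; 2/1/1; 2/1/2}
TSO: 12 outcomes — {1/0/0; 1/0/1; 1/0/2; 1/1/0; 1/1/1; 1/1/2; 2/0/0; 2/0/1; 2/0/2; 2/1/0; 2/1/1; 2/1/2}
PSO: 12 outcomes — {1/0/0; 1/0/1; 1/0/2; 1/1/0; 1/1/1; 1/1/2; 2/0/0; 2/0/1; 2/0/2; 2/1/0; 2/1/1; 2/1/2}
target 2/0/1 ∈ {TSO,PSO}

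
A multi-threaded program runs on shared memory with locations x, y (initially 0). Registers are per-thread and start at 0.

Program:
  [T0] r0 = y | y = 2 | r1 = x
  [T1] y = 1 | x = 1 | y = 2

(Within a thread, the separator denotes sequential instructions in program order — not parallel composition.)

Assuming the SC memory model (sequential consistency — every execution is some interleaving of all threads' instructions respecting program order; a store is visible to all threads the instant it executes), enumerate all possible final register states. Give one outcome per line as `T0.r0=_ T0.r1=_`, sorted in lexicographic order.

T0.r0=0 T0.r1=0
T0.r0=0 T0.r1=1
T0.r0=1 T0.r1=0
T0.r0=1 T0.r1=1
T0.r0=2 T0.r1=1

outcome vector order: (T0.r0,T0.r1)
|SC outcomes| = 5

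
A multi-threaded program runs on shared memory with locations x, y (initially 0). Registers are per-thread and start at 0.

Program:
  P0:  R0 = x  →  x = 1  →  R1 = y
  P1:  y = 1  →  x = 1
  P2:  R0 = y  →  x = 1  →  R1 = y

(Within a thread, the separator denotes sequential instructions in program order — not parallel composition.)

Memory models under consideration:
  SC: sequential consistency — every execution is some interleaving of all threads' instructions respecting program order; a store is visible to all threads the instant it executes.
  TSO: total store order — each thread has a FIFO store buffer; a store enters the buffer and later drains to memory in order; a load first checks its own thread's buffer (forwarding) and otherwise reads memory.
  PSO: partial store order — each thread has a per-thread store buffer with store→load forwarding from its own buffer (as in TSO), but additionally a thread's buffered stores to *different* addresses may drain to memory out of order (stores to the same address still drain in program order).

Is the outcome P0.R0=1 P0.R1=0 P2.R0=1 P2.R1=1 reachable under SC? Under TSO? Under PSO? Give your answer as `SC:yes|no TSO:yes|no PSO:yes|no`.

outcome vector order: (P0.R0,P0.R1,P2.R0,P2.R1)
[SC] allowed = {(0,0,0,0), (0,0,0,1), (0,0,1,1), (0,1,0,0), (0,1,0,1), (0,1,1,1), (1,0,0,0), (1,0,0,1), (1,1,0,0), (1,1,0,1), (1,1,1,1)}
[TSO] allowed = {(0,0,0,0), (0,0,0,1), (0,0,1,1), (0,1,0,0), (0,1,0,1), (0,1,1,1), (1,0,0,0), (1,0,0,1), (1,1,0,0), (1,1,0,1), (1,1,1,1)}
[PSO] allowed = {(0,0,0,0), (0,0,0,1), (0,0,1,1), (0,1,0,0), (0,1,0,1), (0,1,1,1), (1,0,0,0), (1,0,0,1), (1,0,1,1), (1,1,0,0), (1,1,0,1), (1,1,1,1)}
target (1,0,1,1) ∈ {PSO}

SC:no TSO:no PSO:yes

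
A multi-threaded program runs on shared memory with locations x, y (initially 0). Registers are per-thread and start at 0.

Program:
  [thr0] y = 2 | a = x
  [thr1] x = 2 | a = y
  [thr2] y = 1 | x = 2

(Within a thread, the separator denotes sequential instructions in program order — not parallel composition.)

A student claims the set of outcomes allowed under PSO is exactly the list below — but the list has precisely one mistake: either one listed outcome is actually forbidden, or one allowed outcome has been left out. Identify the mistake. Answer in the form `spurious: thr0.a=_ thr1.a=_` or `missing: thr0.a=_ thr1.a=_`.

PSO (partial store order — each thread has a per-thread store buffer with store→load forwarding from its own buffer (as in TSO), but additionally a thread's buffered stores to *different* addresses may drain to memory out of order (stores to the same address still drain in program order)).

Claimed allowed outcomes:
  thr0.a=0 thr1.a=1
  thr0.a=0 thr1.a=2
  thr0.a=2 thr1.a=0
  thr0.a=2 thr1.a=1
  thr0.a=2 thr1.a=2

outcome vector order: (thr0.a,thr1.a)
PSO: 6 outcomes — {(0,0), (0,1), (0,2), (2,0), (2,1), (2,2)}
PSO∖claimed = {(0,0)}

missing: thr0.a=0 thr1.a=0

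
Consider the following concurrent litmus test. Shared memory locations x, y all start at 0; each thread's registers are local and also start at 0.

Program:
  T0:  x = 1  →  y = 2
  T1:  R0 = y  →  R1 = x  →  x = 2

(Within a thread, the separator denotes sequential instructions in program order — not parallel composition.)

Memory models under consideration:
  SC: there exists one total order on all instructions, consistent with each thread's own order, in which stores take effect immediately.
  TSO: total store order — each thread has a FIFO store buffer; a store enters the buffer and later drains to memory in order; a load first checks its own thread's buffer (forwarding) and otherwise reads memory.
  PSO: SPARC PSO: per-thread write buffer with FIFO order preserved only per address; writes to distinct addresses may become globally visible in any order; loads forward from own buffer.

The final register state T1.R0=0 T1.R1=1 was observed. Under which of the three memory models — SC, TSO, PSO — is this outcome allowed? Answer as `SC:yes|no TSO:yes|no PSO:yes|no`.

SC:yes TSO:yes PSO:yes

outcome vector order: (T1.R0,T1.R1)
SC (3): (0,0); (0,1); (2,1)
TSO (3): (0,0); (0,1); (2,1)
PSO (4): (0,0); (0,1); (2,0); (2,1)
target (0,1) ∈ {SC,TSO,PSO}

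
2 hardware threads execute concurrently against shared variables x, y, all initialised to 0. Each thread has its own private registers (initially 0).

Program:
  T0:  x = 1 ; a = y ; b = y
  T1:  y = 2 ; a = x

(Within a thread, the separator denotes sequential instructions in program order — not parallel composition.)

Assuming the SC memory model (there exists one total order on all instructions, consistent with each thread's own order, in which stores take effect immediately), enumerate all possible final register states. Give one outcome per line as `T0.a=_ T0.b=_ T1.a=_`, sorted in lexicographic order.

T0.a=0 T0.b=0 T1.a=1
T0.a=0 T0.b=2 T1.a=1
T0.a=2 T0.b=2 T1.a=0
T0.a=2 T0.b=2 T1.a=1

outcome vector order: (T0.a,T0.b,T1.a)
|SC outcomes| = 4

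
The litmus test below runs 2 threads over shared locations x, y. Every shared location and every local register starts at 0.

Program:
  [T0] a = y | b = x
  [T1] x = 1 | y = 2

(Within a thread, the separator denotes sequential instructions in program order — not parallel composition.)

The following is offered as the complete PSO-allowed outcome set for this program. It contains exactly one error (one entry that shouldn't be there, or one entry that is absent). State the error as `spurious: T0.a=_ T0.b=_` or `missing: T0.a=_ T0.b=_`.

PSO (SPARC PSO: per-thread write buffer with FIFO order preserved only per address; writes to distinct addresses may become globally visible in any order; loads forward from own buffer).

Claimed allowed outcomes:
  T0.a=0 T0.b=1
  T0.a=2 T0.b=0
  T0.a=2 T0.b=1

outcome vector order: (T0.a,T0.b)
PSO: 4 outcomes — {<0 0> <0 1> <2 0> <2 1>}
PSO∖claimed = {<0 0>}

missing: T0.a=0 T0.b=0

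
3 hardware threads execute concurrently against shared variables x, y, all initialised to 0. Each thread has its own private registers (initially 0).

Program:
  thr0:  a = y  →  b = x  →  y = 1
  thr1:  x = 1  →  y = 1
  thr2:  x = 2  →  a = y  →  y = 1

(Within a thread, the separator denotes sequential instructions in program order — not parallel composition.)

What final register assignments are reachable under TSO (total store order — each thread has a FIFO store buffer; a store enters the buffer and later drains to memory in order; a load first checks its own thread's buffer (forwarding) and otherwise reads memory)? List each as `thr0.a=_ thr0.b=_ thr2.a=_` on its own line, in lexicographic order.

thr0.a=0 thr0.b=0 thr2.a=0
thr0.a=0 thr0.b=0 thr2.a=1
thr0.a=0 thr0.b=1 thr2.a=0
thr0.a=0 thr0.b=1 thr2.a=1
thr0.a=0 thr0.b=2 thr2.a=0
thr0.a=0 thr0.b=2 thr2.a=1
thr0.a=1 thr0.b=1 thr2.a=0
thr0.a=1 thr0.b=1 thr2.a=1
thr0.a=1 thr0.b=2 thr2.a=0
thr0.a=1 thr0.b=2 thr2.a=1

outcome vector order: (thr0.a,thr0.b,thr2.a)
|TSO outcomes| = 10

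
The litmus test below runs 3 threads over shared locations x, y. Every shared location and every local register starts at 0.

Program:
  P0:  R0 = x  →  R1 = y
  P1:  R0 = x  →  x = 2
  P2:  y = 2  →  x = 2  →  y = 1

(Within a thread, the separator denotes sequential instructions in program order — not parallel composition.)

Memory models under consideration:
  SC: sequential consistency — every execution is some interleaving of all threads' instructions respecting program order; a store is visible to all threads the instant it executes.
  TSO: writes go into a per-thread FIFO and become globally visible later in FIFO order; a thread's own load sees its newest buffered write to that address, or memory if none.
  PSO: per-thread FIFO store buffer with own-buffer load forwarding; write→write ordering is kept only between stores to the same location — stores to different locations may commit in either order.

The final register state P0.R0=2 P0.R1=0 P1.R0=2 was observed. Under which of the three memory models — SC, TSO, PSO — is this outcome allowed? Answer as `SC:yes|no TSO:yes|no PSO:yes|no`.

outcome vector order: (P0.R0,P0.R1,P1.R0)
SC: 11 outcomes — {000; 002; 010; 012; 020; 022; 200; 210; 212; 220; 222}
TSO: 11 outcomes — {000; 002; 010; 012; 020; 022; 200; 210; 212; 220; 222}
PSO: 12 outcomes — {000; 002; 010; 012; 020; 022; 200; 202; 210; 212; 220; 222}
target 202 ∈ {PSO}

SC:no TSO:no PSO:yes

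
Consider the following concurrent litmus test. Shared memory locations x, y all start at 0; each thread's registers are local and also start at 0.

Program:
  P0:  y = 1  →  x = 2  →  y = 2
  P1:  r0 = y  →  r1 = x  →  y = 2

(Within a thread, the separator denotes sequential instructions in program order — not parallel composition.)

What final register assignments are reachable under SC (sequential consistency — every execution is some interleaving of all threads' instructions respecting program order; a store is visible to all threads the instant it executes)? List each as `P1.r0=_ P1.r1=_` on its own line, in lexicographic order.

outcome vector order: (P1.r0,P1.r1)
|SC outcomes| = 5

P1.r0=0 P1.r1=0
P1.r0=0 P1.r1=2
P1.r0=1 P1.r1=0
P1.r0=1 P1.r1=2
P1.r0=2 P1.r1=2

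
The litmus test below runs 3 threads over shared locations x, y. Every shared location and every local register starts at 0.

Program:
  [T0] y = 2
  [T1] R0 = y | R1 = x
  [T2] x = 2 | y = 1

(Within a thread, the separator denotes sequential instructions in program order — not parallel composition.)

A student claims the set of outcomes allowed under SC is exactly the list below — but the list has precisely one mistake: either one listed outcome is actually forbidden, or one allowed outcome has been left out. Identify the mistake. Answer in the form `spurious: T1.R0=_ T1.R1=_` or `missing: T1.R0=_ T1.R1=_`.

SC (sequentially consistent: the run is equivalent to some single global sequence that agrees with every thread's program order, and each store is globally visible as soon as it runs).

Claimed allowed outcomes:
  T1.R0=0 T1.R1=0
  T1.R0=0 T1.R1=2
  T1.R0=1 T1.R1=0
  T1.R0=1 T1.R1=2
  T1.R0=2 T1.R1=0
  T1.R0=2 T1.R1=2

spurious: T1.R0=1 T1.R1=0

outcome vector order: (T1.R0,T1.R1)
SC: 5 outcomes — {0/0 0/2 1/2 2/0 2/2}
claimed∖SC = {1/0}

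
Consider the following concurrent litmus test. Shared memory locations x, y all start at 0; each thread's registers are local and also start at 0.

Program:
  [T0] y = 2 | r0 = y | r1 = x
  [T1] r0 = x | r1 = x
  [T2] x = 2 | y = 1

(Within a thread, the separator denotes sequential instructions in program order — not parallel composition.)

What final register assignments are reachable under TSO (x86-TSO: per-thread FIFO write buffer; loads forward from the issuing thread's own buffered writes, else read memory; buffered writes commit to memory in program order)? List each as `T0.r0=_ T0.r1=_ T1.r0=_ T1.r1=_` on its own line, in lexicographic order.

T0.r0=1 T0.r1=2 T1.r0=0 T1.r1=0
T0.r0=1 T0.r1=2 T1.r0=0 T1.r1=2
T0.r0=1 T0.r1=2 T1.r0=2 T1.r1=2
T0.r0=2 T0.r1=0 T1.r0=0 T1.r1=0
T0.r0=2 T0.r1=0 T1.r0=0 T1.r1=2
T0.r0=2 T0.r1=0 T1.r0=2 T1.r1=2
T0.r0=2 T0.r1=2 T1.r0=0 T1.r1=0
T0.r0=2 T0.r1=2 T1.r0=0 T1.r1=2
T0.r0=2 T0.r1=2 T1.r0=2 T1.r1=2

outcome vector order: (T0.r0,T0.r1,T1.r0,T1.r1)
|TSO outcomes| = 9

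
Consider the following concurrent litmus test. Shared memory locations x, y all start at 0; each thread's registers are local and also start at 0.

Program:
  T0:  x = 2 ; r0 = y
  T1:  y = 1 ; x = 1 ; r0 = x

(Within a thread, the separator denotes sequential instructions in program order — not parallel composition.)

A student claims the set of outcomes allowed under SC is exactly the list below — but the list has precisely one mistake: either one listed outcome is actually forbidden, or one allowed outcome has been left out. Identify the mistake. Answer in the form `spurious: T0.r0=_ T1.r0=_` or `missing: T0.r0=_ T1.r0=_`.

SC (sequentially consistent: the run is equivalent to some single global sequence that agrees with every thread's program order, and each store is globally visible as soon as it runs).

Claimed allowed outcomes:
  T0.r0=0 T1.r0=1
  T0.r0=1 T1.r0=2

outcome vector order: (T0.r0,T1.r0)
under SC → 0/1, 1/1, 1/2
SC∖claimed = {1/1}

missing: T0.r0=1 T1.r0=1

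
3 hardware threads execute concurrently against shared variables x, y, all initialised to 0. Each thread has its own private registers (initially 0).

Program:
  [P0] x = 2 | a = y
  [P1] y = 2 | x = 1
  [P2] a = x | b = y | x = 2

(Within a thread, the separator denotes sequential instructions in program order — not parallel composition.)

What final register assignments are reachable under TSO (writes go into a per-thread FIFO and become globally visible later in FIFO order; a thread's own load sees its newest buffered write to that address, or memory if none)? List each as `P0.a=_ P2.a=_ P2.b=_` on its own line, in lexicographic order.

outcome vector order: (P0.a,P2.a,P2.b)
|TSO outcomes| = 10

P0.a=0 P2.a=0 P2.b=0
P0.a=0 P2.a=0 P2.b=2
P0.a=0 P2.a=1 P2.b=2
P0.a=0 P2.a=2 P2.b=0
P0.a=0 P2.a=2 P2.b=2
P0.a=2 P2.a=0 P2.b=0
P0.a=2 P2.a=0 P2.b=2
P0.a=2 P2.a=1 P2.b=2
P0.a=2 P2.a=2 P2.b=0
P0.a=2 P2.a=2 P2.b=2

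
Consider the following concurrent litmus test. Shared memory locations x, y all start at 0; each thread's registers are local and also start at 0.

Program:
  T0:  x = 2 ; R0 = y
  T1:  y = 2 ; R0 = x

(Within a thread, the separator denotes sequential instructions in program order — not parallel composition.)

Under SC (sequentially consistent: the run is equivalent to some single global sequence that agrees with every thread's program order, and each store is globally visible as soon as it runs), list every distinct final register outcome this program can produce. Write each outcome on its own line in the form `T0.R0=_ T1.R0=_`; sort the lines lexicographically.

outcome vector order: (T0.R0,T1.R0)
|SC outcomes| = 3

T0.R0=0 T1.R0=2
T0.R0=2 T1.R0=0
T0.R0=2 T1.R0=2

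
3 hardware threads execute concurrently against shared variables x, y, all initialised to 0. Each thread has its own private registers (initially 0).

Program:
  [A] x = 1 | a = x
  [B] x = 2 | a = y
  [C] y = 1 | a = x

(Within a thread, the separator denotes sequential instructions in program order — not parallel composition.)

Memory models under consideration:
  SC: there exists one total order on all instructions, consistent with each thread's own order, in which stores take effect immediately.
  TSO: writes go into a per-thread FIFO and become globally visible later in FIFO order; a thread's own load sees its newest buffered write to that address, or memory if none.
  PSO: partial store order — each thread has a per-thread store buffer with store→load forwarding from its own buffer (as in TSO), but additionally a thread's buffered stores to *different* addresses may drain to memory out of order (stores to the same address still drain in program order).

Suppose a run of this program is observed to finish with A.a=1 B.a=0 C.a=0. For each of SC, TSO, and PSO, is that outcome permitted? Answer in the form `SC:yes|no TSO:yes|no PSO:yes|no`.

outcome vector order: (A.a,B.a,C.a)
[SC] allowed = {1/0/1; 1/0/2; 1/1/0; 1/1/1; 1/1/2; 2/0/2; 2/1/0; 2/1/1; 2/1/2}
[TSO] allowed = {1/0/0; 1/0/1; 1/0/2; 1/1/0; 1/1/1; 1/1/2; 2/0/0; 2/0/1; 2/0/2; 2/1/0; 2/1/1; 2/1/2}
[PSO] allowed = {1/0/0; 1/0/1; 1/0/2; 1/1/0; 1/1/1; 1/1/2; 2/0/0; 2/0/1; 2/0/2; 2/1/0; 2/1/1; 2/1/2}
target 1/0/0 ∈ {TSO,PSO}

SC:no TSO:yes PSO:yes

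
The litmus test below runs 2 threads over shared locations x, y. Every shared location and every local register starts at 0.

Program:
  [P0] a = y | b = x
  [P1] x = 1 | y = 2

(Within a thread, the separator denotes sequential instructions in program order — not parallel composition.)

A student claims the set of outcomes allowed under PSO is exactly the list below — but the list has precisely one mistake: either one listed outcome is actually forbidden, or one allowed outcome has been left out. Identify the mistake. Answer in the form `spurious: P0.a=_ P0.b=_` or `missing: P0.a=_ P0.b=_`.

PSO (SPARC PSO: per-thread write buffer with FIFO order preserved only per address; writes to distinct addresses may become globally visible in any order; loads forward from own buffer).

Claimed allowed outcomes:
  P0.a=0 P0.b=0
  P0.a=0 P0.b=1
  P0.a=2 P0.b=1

missing: P0.a=2 P0.b=0

outcome vector order: (P0.a,P0.b)
PSO (4): 0/0; 0/1; 2/0; 2/1
PSO∖claimed = {2/0}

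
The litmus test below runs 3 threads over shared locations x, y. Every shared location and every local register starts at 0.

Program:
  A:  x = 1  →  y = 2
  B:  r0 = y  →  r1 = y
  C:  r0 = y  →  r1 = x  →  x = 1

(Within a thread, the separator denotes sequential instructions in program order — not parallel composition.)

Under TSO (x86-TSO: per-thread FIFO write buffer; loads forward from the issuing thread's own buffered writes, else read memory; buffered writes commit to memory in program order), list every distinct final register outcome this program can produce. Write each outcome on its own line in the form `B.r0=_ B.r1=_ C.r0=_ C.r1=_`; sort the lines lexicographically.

B.r0=0 B.r1=0 C.r0=0 C.r1=0
B.r0=0 B.r1=0 C.r0=0 C.r1=1
B.r0=0 B.r1=0 C.r0=2 C.r1=1
B.r0=0 B.r1=2 C.r0=0 C.r1=0
B.r0=0 B.r1=2 C.r0=0 C.r1=1
B.r0=0 B.r1=2 C.r0=2 C.r1=1
B.r0=2 B.r1=2 C.r0=0 C.r1=0
B.r0=2 B.r1=2 C.r0=0 C.r1=1
B.r0=2 B.r1=2 C.r0=2 C.r1=1

outcome vector order: (B.r0,B.r1,C.r0,C.r1)
|TSO outcomes| = 9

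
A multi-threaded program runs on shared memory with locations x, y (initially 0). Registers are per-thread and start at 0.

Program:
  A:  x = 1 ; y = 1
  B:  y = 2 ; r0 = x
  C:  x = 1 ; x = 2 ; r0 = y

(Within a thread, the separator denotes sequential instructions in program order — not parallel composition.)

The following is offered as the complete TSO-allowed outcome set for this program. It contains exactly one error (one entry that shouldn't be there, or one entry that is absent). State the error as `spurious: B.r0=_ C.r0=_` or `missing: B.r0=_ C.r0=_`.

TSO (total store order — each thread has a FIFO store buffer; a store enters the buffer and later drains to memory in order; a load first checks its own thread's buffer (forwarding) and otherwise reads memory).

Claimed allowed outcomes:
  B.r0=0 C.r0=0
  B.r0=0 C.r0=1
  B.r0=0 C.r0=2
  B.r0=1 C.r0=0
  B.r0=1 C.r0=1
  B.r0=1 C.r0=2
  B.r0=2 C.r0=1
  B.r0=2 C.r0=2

missing: B.r0=2 C.r0=0

outcome vector order: (B.r0,C.r0)
under TSO → (0,0); (0,1); (0,2); (1,0); (1,1); (1,2); (2,0); (2,1); (2,2)
TSO∖claimed = {(2,0)}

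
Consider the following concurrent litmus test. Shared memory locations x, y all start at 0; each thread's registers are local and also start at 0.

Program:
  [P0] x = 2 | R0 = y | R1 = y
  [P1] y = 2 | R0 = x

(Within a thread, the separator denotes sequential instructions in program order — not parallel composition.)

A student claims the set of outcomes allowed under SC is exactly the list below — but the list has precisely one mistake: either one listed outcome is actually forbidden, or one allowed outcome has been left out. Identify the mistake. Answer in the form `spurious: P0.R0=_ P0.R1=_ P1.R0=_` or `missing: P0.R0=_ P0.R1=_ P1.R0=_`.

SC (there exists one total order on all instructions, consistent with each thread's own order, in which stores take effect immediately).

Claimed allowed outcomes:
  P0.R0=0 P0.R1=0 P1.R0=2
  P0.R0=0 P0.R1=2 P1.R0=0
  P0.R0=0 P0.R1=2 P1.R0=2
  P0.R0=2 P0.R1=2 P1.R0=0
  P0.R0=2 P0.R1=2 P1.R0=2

spurious: P0.R0=0 P0.R1=2 P1.R0=0

outcome vector order: (P0.R0,P0.R1,P1.R0)
[SC] allowed = {0/0/2 0/2/2 2/2/0 2/2/2}
claimed∖SC = {0/2/0}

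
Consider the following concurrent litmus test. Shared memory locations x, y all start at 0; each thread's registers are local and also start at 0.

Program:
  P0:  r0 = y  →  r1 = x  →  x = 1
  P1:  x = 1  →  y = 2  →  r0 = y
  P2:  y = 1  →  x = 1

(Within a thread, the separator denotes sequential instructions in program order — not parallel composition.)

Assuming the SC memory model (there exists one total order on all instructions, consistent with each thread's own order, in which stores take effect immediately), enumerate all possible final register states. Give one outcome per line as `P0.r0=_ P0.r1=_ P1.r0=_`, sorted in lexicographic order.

outcome vector order: (P0.r0,P0.r1,P1.r0)
|SC outcomes| = 9

P0.r0=0 P0.r1=0 P1.r0=1
P0.r0=0 P0.r1=0 P1.r0=2
P0.r0=0 P0.r1=1 P1.r0=1
P0.r0=0 P0.r1=1 P1.r0=2
P0.r0=1 P0.r1=0 P1.r0=2
P0.r0=1 P0.r1=1 P1.r0=1
P0.r0=1 P0.r1=1 P1.r0=2
P0.r0=2 P0.r1=1 P1.r0=1
P0.r0=2 P0.r1=1 P1.r0=2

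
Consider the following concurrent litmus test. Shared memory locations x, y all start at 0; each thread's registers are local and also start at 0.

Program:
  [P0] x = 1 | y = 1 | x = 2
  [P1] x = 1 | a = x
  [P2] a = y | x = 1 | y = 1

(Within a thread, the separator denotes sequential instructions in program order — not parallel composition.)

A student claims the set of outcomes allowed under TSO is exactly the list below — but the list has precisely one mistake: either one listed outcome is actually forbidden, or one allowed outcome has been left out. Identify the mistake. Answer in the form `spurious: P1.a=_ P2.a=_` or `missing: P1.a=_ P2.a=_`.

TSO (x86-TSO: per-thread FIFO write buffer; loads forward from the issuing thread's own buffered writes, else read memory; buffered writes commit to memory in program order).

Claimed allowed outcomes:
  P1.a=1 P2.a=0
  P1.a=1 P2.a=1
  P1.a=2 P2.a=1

outcome vector order: (P1.a,P2.a)
TSO: 4 outcomes — {1/0 1/1 2/0 2/1}
TSO∖claimed = {2/0}

missing: P1.a=2 P2.a=0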